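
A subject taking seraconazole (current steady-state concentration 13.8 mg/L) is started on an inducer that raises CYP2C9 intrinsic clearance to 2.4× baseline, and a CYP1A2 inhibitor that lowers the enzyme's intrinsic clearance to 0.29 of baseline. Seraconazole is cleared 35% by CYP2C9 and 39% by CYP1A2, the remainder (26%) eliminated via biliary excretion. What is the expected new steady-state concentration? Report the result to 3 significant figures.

The CYP2C9 pathway (35% of clearance) is boosted to 2.4× activity: 0.35 × 2.4 = 0.84.
The CYP1A2 pathway (39% of clearance) is reduced to 0.29× activity: 0.39 × 0.29 = 0.1131.
The remaining 26% of clearance is unaffected.
New clearance relative to baseline: 0.84 + 0.1131 + 0.26 = 1.2131.
New steady-state concentration = 13.8 / 1.2131 = 11.4 mg/L (concentration scales inversely with clearance).

11.4 mg/L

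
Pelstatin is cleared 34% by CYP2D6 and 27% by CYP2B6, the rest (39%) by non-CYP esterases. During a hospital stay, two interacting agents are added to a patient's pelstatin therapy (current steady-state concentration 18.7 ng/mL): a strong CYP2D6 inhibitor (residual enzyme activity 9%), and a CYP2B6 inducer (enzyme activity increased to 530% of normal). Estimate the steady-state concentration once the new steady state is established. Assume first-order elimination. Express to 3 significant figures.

The CYP2D6 pathway (34% of clearance) is reduced to 0.09× activity: 0.34 × 0.09 = 0.0306.
The CYP2B6 pathway (27% of clearance) increases to 5.3× activity: 0.27 × 5.3 = 1.431.
Non-CYP routes (39%) are unchanged.
New clearance relative to baseline: 0.0306 + 1.431 + 0.39 = 1.8516.
Dividing the baseline by the relative clearance: 18.7 / 1.8516 = 10.1 ng/mL.

10.1 ng/mL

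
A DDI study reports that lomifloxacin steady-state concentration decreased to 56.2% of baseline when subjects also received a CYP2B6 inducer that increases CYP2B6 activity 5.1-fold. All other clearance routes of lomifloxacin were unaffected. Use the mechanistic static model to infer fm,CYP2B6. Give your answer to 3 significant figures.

Let fm be the CYP2B6 fraction. New clearance relative to baseline = fm × 5.1 + (1 − fm).
Steady-state concentration ratio = 1 / (new CL fraction), so new CL fraction = 1 / 0.562 = 1.779.
fm × 5.1 + 1 − fm = 1.779  ⇒  fm × (5.1 − 1) = 0.7794  ⇒  fm = 0.190.

0.190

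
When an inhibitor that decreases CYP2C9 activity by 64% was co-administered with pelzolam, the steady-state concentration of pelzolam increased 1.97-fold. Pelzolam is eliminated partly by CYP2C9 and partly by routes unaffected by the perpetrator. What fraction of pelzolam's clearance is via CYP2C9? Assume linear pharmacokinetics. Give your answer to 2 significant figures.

0.77

CL'/CL = 1 / 1.97 = 0.5076
0.36·fm + (1 − fm) = 0.5076
fm = (0.5076 − 1) / (0.36 − 1) = 0.77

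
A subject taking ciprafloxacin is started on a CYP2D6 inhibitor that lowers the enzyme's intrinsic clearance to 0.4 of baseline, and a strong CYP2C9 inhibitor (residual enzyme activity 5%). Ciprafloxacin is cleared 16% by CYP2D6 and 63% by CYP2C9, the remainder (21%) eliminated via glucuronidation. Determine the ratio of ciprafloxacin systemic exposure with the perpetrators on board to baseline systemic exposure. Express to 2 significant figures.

3.3

The CYP2D6 pathway (16% of clearance) drops to 0.4× activity: 0.16 × 0.4 = 0.064.
The CYP2C9 pathway (63% of clearance) is reduced to 0.05× activity: 0.63 × 0.05 = 0.0315.
Non-CYP routes (21%) are unchanged.
CL_new/CL_old = 0.064 + 0.0315 + 0.21 = 0.3055.
Because systemic exposure varies inversely with clearance, the combined effect is 1 / 0.3055 = 3.3.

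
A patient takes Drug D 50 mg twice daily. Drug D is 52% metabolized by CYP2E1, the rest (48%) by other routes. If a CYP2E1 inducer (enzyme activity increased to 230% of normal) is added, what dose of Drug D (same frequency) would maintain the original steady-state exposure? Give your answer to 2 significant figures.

84 mg

The CYP2E1 pathway (52% of clearance) increases to 2.3× activity: 0.52 × 2.3 = 1.196.
Non-CYP routes (48%) are unchanged.
Relative clearance = 1.196 + 0.48 = 1.676.
Exposure is unchanged when dose changes in proportion to clearance. New dose = 50 mg × 1.676 = 84 mg.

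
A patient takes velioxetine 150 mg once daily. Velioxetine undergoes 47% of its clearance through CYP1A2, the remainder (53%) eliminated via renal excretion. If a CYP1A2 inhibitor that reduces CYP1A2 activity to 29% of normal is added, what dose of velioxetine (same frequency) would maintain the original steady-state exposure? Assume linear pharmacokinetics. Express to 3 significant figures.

The CYP1A2 pathway (47% of clearance) falls to 0.29× activity: 0.47 × 0.29 = 0.1363.
The remaining 53% of clearance is unaffected.
Relative clearance = 0.1363 + 0.53 = 0.6663.
Css,avg = (dose rate)/CL, so holding Css fixed requires dose ∝ CL: 150 × 0.6663 = 99.9 mg.

99.9 mg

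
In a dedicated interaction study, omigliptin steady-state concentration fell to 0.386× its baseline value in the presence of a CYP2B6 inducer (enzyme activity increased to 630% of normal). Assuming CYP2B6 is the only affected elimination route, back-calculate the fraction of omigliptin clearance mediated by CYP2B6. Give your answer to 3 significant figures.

CL'/CL = 1 / 0.386 = 2.591
6.3·fm + (1 − fm) = 2.591
fm = (2.591 − 1) / (6.3 − 1) = 0.300

0.300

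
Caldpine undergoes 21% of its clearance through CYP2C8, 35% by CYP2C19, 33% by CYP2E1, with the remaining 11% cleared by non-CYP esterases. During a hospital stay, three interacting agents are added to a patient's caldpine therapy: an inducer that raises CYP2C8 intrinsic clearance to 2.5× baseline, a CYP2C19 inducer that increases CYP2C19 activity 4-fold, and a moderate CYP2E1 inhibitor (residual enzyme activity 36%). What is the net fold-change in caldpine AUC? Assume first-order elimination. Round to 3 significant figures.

CYP2C8: 0.21 × 2.5 = 0.525
CYP2C19: 0.35 × 4 = 1.4
CYP2E1: 0.33 × 0.36 = 0.1188
Other: 0.11 (unchanged)
CL_new/CL_old = 0.525 + 1.4 + 0.1188 + 0.11 = 2.1538.
AUC ∝ 1/CL: fold-change = 1 / 2.1538 = 0.464.

0.464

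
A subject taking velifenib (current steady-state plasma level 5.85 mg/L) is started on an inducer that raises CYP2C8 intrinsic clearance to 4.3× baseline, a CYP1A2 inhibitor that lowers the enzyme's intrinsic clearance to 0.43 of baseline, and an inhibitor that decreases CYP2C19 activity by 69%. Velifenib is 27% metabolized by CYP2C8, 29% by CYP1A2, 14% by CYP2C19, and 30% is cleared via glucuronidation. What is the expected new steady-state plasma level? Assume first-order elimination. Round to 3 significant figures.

CYP2C8: 0.27 × 4.3 = 1.161
CYP1A2: 0.29 × 0.43 = 0.1247
CYP2C19: 0.14 × 0.31 = 0.0434
Other: 0.3 (unchanged)
Relative clearance = 1.161 + 0.1247 + 0.0434 + 0.3 = 1.6291.
Steady-state plasma level ∝ 1/CL: new value = 5.85 / 1.6291 = 3.59 mg/L.

3.59 mg/L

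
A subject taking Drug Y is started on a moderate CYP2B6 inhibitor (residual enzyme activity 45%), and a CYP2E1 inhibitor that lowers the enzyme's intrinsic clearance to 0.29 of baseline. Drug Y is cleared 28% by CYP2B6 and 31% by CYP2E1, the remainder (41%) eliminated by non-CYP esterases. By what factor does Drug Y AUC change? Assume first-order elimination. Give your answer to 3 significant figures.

CYP2B6: 0.28 × 0.45 = 0.126
CYP2E1: 0.31 × 0.29 = 0.0899
Other: 0.41 (unchanged)
New clearance relative to baseline: 0.126 + 0.0899 + 0.41 = 0.6259.
Because AUC varies inversely with clearance, the combined effect is 1 / 0.6259 = 1.60.

1.60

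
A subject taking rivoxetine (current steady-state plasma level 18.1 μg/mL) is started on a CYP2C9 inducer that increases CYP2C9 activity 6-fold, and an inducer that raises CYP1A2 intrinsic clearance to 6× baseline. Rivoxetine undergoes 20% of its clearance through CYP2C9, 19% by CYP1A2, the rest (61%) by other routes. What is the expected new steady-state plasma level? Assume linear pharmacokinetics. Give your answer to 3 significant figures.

6.14 μg/mL

The CYP2C9 pathway (20% of clearance) rises to 6× activity: 0.2 × 6 = 1.2.
The CYP1A2 pathway (19% of clearance) rises to 6× activity: 0.19 × 6 = 1.14.
Non-CYP routes (61%) are unchanged.
CL_new/CL_old = 1.2 + 1.14 + 0.61 = 2.95.
Steady-state plasma level ∝ 1/CL: new value = 18.1 / 2.95 = 6.14 μg/mL.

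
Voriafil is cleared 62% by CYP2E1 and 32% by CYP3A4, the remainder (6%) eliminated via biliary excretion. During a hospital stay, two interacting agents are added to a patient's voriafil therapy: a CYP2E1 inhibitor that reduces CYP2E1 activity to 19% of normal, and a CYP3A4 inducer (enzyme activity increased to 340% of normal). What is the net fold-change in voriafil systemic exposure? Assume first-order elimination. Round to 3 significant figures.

CYP2E1: 0.62 × 0.19 = 0.1178
CYP3A4: 0.32 × 3.4 = 1.088
Other: 0.06 (unchanged)
New clearance relative to baseline: 0.1178 + 1.088 + 0.06 = 1.2658.
Systemic exposure ∝ 1/CL: fold-change = 1 / 1.2658 = 0.790.

0.790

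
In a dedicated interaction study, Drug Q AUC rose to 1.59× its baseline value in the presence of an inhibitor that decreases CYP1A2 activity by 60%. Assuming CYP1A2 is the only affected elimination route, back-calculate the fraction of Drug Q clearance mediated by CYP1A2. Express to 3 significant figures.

0.618

Let x = fm,CYP1A2. Because AUC ∝ 1/CL, relative clearance fell to 1/1.59 = 0.6289.
Setting x·0.4 + (1 − x) = 0.6289 and solving: x = (0.6289 − 1)/(0.4 − 1) = 0.618.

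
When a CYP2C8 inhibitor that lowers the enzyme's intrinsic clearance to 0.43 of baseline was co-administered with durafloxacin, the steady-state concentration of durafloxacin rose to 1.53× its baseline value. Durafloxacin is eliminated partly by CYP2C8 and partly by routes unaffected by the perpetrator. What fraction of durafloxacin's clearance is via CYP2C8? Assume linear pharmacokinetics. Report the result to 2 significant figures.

Write x for the fraction cleared via CYP2C8. The observed steady-state concentration change means clearance fell to 1/1.53 = 0.6536 of baseline.
Setting x·0.43 + (1 − x) = 0.6536 and solving: x = (0.6536 − 1)/(0.43 − 1) = 0.61.

0.61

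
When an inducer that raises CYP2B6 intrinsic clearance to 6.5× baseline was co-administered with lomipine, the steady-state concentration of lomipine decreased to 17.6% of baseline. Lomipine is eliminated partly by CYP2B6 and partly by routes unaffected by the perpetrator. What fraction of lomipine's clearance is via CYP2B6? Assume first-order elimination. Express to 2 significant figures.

Call the CYP2B6 fraction fm. After the interaction, CL_new/CL_old = fm × 6.5 + (1 − fm).
Steady-state concentration ratio = 1 / (new CL fraction), so new CL fraction = 1 / 0.176 = 5.682.
fm × 6.5 + 1 − fm = 5.682  ⇒  fm × (6.5 − 1) = 4.682  ⇒  fm = 0.85.

0.85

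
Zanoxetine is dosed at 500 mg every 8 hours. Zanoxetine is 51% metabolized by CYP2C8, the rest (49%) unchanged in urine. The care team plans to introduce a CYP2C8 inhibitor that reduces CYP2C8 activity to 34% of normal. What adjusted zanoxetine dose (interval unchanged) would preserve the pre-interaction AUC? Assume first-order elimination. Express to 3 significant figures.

The CYP2C8 pathway (51% of clearance) drops to 0.34× activity: 0.51 × 0.34 = 0.1734.
Non-CYP routes (49%) are unchanged.
New clearance relative to baseline: 0.1734 + 0.49 = 0.6634.
Css,avg = (dose rate)/CL, so holding Css fixed requires dose ∝ CL: 500 × 0.6634 = 332 mg.

332 mg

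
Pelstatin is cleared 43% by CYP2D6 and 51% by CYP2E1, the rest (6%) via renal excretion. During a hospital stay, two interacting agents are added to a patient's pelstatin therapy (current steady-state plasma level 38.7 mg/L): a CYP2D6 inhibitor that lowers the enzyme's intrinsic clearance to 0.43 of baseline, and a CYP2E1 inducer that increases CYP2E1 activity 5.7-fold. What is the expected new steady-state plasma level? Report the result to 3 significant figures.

12.3 mg/L

The CYP2D6 pathway (43% of clearance) falls to 0.43× activity: 0.43 × 0.43 = 0.1849.
The CYP2E1 pathway (51% of clearance) rises to 5.7× activity: 0.51 × 5.7 = 2.907.
Non-CYP routes (6%) are unchanged.
New clearance relative to baseline: 0.1849 + 2.907 + 0.06 = 3.1519.
Dividing the baseline by the relative clearance: 38.7 / 3.1519 = 12.3 mg/L.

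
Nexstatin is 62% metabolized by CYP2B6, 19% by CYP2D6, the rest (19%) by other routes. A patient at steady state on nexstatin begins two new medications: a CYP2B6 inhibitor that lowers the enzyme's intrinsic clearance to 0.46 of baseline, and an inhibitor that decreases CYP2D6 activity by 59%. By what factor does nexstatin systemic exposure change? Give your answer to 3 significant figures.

The CYP2B6 pathway (62% of clearance) drops to 0.46× activity: 0.62 × 0.46 = 0.2852.
The CYP2D6 pathway (19% of clearance) is reduced to 0.41× activity: 0.19 × 0.41 = 0.0779.
The remaining 19% of clearance is unaffected.
CL_new/CL_old = 0.2852 + 0.0779 + 0.19 = 0.5531.
Because systemic exposure varies inversely with clearance, the combined effect is 1 / 0.5531 = 1.81.

1.81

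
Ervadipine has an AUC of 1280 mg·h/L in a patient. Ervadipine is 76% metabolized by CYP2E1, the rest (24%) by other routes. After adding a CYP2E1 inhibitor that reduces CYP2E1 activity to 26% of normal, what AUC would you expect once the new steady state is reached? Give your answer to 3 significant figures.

2.93 × 10³ mg·h/L

The CYP2E1 pathway (76% of clearance) falls to 0.26× activity: 0.76 × 0.26 = 0.1976.
The remaining 24% of clearance is unaffected.
New clearance relative to baseline: 0.1976 + 0.24 = 0.4376.
With dosing unchanged, AUC scales as 1/CL: 1280 / 0.4376 = 2.93 × 10³ mg·h/L.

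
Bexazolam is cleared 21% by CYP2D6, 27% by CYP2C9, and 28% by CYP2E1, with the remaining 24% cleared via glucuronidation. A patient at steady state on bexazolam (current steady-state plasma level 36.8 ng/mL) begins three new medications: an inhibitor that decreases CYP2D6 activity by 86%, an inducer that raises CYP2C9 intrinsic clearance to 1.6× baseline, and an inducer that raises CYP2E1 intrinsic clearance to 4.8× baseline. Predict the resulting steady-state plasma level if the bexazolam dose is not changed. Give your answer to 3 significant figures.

The CYP2D6 pathway (21% of clearance) drops to 0.14× activity: 0.21 × 0.14 = 0.0294.
The CYP2C9 pathway (27% of clearance) increases to 1.6× activity: 0.27 × 1.6 = 0.432.
The CYP2E1 pathway (28% of clearance) rises to 4.8× activity: 0.28 × 4.8 = 1.344.
The remaining 24% of clearance is unaffected.
Relative clearance = 0.0294 + 0.432 + 1.344 + 0.24 = 2.0454.
Dividing the baseline by the relative clearance: 36.8 / 2.0454 = 18.0 ng/mL.

18.0 ng/mL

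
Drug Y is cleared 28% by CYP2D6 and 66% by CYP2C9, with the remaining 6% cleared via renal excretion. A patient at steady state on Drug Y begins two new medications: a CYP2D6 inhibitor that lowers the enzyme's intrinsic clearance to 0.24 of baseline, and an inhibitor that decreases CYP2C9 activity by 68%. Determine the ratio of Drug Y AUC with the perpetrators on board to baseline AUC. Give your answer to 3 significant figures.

CYP2D6: 0.28 × 0.24 = 0.0672
CYP2C9: 0.66 × 0.32 = 0.2112
Other: 0.06 (unchanged)
New clearance relative to baseline: 0.0672 + 0.2112 + 0.06 = 0.3384.
Because AUC varies inversely with clearance, the combined effect is 1 / 0.3384 = 2.96.

2.96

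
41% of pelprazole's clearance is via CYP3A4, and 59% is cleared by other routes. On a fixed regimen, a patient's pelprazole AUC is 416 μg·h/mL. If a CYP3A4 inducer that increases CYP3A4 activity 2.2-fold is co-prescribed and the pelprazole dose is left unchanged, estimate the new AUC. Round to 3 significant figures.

279 μg·h/mL

The CYP3A4 pathway (41% of clearance) rises to 2.2× activity: 0.41 × 2.2 = 0.902.
The remaining 59% of clearance is unaffected.
CL_new/CL_old = 0.902 + 0.59 = 1.492.
AUC ∝ 1/CL, so new value = 416 / 1.492 = 279 μg·h/mL.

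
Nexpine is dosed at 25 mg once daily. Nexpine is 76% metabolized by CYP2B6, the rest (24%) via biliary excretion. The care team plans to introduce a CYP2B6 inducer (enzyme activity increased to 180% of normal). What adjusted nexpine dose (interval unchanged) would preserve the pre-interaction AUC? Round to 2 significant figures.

The CYP2B6 pathway (76% of clearance) increases to 1.8× activity: 0.76 × 1.8 = 1.368.
The remaining 24% of clearance is unaffected.
Relative clearance = 1.368 + 0.24 = 1.608.
To maintain the same steady-state level, dose must scale with clearance: new dose = 25 × 1.608 = 40 mg.

40 mg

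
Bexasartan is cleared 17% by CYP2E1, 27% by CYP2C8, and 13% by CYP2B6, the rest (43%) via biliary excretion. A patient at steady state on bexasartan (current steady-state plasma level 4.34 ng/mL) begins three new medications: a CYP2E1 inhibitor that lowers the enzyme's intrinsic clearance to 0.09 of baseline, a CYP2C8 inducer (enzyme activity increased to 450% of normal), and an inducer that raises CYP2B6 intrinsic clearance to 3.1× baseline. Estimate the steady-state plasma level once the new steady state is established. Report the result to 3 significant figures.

2.10 ng/mL

The CYP2E1 pathway (17% of clearance) is reduced to 0.09× activity: 0.17 × 0.09 = 0.0153.
The CYP2C8 pathway (27% of clearance) is boosted to 4.5× activity: 0.27 × 4.5 = 1.215.
The CYP2B6 pathway (13% of clearance) rises to 3.1× activity: 0.13 × 3.1 = 0.403.
Non-CYP routes (43%) are unchanged.
New clearance relative to baseline: 0.0153 + 1.215 + 0.403 + 0.43 = 2.0633.
New steady-state plasma level = 4.34 / 2.0633 = 2.10 ng/mL (concentration scales inversely with clearance).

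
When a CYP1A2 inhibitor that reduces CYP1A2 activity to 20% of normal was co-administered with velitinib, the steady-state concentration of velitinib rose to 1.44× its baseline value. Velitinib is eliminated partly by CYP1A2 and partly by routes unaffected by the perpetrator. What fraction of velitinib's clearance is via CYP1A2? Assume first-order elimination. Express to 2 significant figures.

0.38

Let fm be the CYP1A2 fraction. New clearance relative to baseline = fm × 0.2 + (1 − fm).
Steady-state concentration ratio = 1 / (new CL fraction), so new CL fraction = 1 / 1.44 = 0.6944.
fm × 0.2 + 1 − fm = 0.6944  ⇒  fm × (0.2 − 1) = −0.3056  ⇒  fm = 0.38.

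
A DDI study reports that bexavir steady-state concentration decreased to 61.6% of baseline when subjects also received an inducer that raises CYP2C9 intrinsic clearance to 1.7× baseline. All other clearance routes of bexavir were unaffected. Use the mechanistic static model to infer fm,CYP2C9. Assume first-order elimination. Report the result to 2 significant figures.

0.89

CL'/CL = 1 / 0.616 = 1.623
1.7·fm + (1 − fm) = 1.623
fm = (1.623 − 1) / (1.7 − 1) = 0.89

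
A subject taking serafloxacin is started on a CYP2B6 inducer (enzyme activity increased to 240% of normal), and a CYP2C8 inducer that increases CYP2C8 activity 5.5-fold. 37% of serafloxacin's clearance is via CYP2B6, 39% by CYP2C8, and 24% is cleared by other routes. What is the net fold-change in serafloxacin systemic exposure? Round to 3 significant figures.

The CYP2B6 pathway (37% of clearance) is boosted to 2.4× activity: 0.37 × 2.4 = 0.888.
The CYP2C8 pathway (39% of clearance) increases to 5.5× activity: 0.39 × 5.5 = 2.145.
The remaining 24% of clearance is unaffected.
Relative clearance = 0.888 + 2.145 + 0.24 = 3.273.
Systemic exposure ∝ 1/CL: fold-change = 1 / 3.273 = 0.306.

0.306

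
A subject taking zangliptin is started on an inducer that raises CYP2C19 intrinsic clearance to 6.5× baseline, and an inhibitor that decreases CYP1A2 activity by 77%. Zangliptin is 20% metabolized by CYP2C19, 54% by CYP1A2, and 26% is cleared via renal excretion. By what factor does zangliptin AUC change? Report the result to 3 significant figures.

0.594

The CYP2C19 pathway (20% of clearance) increases to 6.5× activity: 0.2 × 6.5 = 1.3.
The CYP1A2 pathway (54% of clearance) drops to 0.23× activity: 0.54 × 0.23 = 0.1242.
The remaining 26% of clearance is unaffected.
CL_new/CL_old = 1.3 + 0.1242 + 0.26 = 1.6842.
AUC ∝ 1/CL: fold-change = 1 / 1.6842 = 0.594.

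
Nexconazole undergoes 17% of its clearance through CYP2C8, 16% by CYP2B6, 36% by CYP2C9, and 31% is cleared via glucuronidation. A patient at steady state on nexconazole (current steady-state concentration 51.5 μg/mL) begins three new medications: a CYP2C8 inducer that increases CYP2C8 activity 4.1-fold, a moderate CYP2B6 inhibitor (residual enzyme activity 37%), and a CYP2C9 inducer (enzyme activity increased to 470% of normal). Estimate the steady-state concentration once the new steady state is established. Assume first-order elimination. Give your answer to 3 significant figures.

18.7 μg/mL

CYP2C8: 0.17 × 4.1 = 0.697
CYP2B6: 0.16 × 0.37 = 0.0592
CYP2C9: 0.36 × 4.7 = 1.692
Other: 0.31 (unchanged)
Relative clearance = 0.697 + 0.0592 + 1.692 + 0.31 = 2.7582.
Dividing the baseline by the relative clearance: 51.5 / 2.7582 = 18.7 μg/mL.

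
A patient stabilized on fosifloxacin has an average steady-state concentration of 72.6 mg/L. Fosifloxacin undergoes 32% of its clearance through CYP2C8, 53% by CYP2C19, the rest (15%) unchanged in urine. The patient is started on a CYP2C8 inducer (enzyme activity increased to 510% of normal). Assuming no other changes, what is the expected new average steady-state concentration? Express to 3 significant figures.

The CYP2C8 pathway (32% of clearance) rises to 5.1× activity: 0.32 × 5.1 = 1.632.
CYP2C19 (53%) and the residual 15% are unaffected.
Relative clearance = 1.632 + 0.53 + 0.15 = 2.312.
Average steady-state concentration ∝ 1/CL, so new value = 72.6 / 2.312 = 31.4 mg/L.

31.4 mg/L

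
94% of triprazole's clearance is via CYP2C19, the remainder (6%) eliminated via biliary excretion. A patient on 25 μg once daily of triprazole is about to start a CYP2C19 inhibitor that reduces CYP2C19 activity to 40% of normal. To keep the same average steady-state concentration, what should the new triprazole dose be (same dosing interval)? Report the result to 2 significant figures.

11 μg

The CYP2C19 pathway (94% of clearance) falls to 0.4× activity: 0.94 × 0.4 = 0.376.
The remaining 6% of clearance is unaffected.
CL_new/CL_old = 0.376 + 0.06 = 0.436.
To maintain the same steady-state level, dose must scale with clearance: new dose = 25 × 0.436 = 11 μg.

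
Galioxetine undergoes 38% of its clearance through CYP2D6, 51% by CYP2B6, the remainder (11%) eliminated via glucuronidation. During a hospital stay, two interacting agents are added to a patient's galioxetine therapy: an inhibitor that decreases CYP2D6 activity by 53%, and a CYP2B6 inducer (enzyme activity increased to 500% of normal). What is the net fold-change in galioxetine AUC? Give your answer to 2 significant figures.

0.35

The CYP2D6 pathway (38% of clearance) is reduced to 0.47× activity: 0.38 × 0.47 = 0.1786.
The CYP2B6 pathway (51% of clearance) increases to 5× activity: 0.51 × 5 = 2.55.
Non-CYP routes (11%) are unchanged.
CL_new/CL_old = 0.1786 + 2.55 + 0.11 = 2.8386.
AUC ∝ 1/CL: fold-change = 1 / 2.8386 = 0.35.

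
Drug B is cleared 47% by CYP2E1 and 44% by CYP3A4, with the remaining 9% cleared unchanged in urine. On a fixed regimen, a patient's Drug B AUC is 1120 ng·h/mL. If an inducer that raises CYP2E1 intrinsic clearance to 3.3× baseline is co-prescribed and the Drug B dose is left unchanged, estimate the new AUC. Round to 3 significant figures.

CYP2E1: 0.47 × 3.3 = 1.551
CYP3A4: 0.44 (unchanged)
Other: 0.09 (unchanged)
CL_new/CL_old = 1.551 + 0.44 + 0.09 = 2.081.
AUC ∝ 1/CL, so new value = 1120 / 2.081 = 538 ng·h/mL.

538 ng·h/mL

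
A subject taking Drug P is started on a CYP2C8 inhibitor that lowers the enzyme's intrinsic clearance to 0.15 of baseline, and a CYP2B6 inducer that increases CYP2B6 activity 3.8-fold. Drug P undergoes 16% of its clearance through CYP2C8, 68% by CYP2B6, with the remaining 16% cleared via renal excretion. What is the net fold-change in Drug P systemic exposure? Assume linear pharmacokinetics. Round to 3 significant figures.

The CYP2C8 pathway (16% of clearance) is reduced to 0.15× activity: 0.16 × 0.15 = 0.024.
The CYP2B6 pathway (68% of clearance) rises to 3.8× activity: 0.68 × 3.8 = 2.584.
The remaining 16% of clearance is unaffected.
New clearance relative to baseline: 0.024 + 2.584 + 0.16 = 2.768.
Because systemic exposure varies inversely with clearance, the combined effect is 1 / 2.768 = 0.361.

0.361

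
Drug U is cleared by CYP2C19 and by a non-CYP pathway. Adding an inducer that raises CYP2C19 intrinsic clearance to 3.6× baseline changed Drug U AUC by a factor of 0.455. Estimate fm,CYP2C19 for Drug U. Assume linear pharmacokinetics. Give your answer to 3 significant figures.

CL'/CL = 1 / 0.455 = 2.198
3.6·fm + (1 − fm) = 2.198
fm = (2.198 − 1) / (3.6 − 1) = 0.461

0.461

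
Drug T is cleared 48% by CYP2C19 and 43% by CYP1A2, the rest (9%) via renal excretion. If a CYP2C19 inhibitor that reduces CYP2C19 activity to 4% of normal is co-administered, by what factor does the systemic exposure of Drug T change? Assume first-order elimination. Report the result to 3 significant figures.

1.85

CYP2C19: 0.48 × 0.04 = 0.0192
CYP1A2: 0.43 (unchanged)
Other: 0.09 (unchanged)
New clearance relative to baseline: 0.0192 + 0.43 + 0.09 = 0.5392.
Since systemic exposure ∝ 1/CL, the ratio is 1 / 0.5392 = 1.85.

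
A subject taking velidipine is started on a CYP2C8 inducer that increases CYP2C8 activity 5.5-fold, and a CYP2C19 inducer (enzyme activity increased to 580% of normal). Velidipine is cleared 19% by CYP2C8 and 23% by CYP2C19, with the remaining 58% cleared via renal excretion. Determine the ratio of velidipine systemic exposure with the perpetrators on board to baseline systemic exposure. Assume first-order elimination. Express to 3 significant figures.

0.338

The CYP2C8 pathway (19% of clearance) increases to 5.5× activity: 0.19 × 5.5 = 1.045.
The CYP2C19 pathway (23% of clearance) increases to 5.8× activity: 0.23 × 5.8 = 1.334.
Non-CYP routes (58%) are unchanged.
CL_new/CL_old = 1.045 + 1.334 + 0.58 = 2.959.
Net systemic exposure ratio = 1 / 2.959 = 0.338.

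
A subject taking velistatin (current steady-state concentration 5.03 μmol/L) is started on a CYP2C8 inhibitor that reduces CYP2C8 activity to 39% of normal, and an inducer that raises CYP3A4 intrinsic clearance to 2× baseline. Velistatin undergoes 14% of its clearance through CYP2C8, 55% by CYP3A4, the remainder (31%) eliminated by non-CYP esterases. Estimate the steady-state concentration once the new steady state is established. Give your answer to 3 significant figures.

3.43 μmol/L

The CYP2C8 pathway (14% of clearance) is reduced to 0.39× activity: 0.14 × 0.39 = 0.0546.
The CYP3A4 pathway (55% of clearance) rises to 2× activity: 0.55 × 2 = 1.1.
Non-CYP routes (31%) are unchanged.
New clearance relative to baseline: 0.0546 + 1.1 + 0.31 = 1.4646.
New steady-state concentration = 5.03 / 1.4646 = 3.43 μmol/L (concentration scales inversely with clearance).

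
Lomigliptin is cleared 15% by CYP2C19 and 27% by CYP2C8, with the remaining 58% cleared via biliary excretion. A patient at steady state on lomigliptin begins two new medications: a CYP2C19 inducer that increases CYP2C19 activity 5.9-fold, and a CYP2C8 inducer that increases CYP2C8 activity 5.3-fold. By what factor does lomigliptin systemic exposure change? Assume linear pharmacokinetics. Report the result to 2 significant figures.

CYP2C19: 0.15 × 5.9 = 0.885
CYP2C8: 0.27 × 5.3 = 1.431
Other: 0.58 (unchanged)
CL_new/CL_old = 0.885 + 1.431 + 0.58 = 2.896.
Net systemic exposure ratio = 1 / 2.896 = 0.35.

0.35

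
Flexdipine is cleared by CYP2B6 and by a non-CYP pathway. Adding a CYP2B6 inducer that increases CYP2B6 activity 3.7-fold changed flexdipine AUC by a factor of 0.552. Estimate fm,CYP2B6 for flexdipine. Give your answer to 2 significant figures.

CL'/CL = 1 / 0.552 = 1.812
3.7·fm + (1 − fm) = 1.812
fm = (1.812 − 1) / (3.7 − 1) = 0.30

0.30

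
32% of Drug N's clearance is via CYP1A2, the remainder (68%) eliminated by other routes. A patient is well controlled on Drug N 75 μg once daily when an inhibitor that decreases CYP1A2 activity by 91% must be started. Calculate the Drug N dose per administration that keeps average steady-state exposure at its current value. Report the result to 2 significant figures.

53 μg

The CYP1A2 pathway (32% of clearance) is reduced to 0.09× activity: 0.32 × 0.09 = 0.0288.
The remaining 68% of clearance is unaffected.
CL_new/CL_old = 0.0288 + 0.68 = 0.7088.
To maintain the same steady-state level, dose must scale with clearance: new dose = 75 × 0.7088 = 53 μg.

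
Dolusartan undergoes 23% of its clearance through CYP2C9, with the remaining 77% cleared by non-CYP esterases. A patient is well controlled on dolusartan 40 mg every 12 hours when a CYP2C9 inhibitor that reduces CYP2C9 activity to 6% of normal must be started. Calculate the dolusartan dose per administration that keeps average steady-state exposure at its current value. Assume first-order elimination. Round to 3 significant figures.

CYP2C9: 0.23 × 0.06 = 0.0138
Other: 0.77 (unchanged)
New clearance relative to baseline: 0.0138 + 0.77 = 0.7838.
Css,avg = (dose rate)/CL, so holding Css fixed requires dose ∝ CL: 40 × 0.7838 = 31.4 mg.

31.4 mg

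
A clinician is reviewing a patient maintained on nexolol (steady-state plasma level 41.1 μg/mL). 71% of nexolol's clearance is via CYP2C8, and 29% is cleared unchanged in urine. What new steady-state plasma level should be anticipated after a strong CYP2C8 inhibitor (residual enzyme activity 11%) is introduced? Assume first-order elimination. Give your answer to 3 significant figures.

CYP2C8: 0.71 × 0.11 = 0.0781
Other: 0.29 (unchanged)
New clearance relative to baseline: 0.0781 + 0.29 = 0.3681.
New steady-state plasma level = baseline ÷ relative clearance = 41.1 / 0.3681 = 112 μg/mL.

112 μg/mL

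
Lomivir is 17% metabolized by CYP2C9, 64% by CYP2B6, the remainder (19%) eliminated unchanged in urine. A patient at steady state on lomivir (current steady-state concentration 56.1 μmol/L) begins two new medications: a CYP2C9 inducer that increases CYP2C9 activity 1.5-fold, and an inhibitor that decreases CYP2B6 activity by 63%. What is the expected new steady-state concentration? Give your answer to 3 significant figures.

82.3 μmol/L

CYP2C9: 0.17 × 1.5 = 0.255
CYP2B6: 0.64 × 0.37 = 0.2368
Other: 0.19 (unchanged)
CL_new/CL_old = 0.255 + 0.2368 + 0.19 = 0.6818.
New steady-state concentration = 56.1 / 0.6818 = 82.3 μmol/L (concentration scales inversely with clearance).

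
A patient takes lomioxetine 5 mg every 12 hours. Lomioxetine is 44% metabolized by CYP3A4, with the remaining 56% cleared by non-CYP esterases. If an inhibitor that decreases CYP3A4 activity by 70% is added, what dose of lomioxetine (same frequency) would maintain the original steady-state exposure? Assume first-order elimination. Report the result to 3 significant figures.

3.46 mg

CYP3A4: 0.44 × 0.3 = 0.132
Other: 0.56 (unchanged)
New clearance relative to baseline: 0.132 + 0.56 = 0.692.
To maintain the same steady-state level, dose must scale with clearance: new dose = 5 × 0.692 = 3.46 mg.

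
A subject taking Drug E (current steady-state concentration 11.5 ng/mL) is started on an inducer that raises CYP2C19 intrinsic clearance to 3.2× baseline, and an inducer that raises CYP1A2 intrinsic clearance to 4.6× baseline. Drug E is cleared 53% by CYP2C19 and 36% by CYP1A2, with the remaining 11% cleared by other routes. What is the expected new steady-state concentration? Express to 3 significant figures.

3.32 ng/mL

The CYP2C19 pathway (53% of clearance) increases to 3.2× activity: 0.53 × 3.2 = 1.696.
The CYP1A2 pathway (36% of clearance) is boosted to 4.6× activity: 0.36 × 4.6 = 1.656.
The remaining 11% of clearance is unaffected.
Relative clearance = 1.696 + 1.656 + 0.11 = 3.462.
New steady-state concentration = 11.5 / 3.462 = 3.32 ng/mL (concentration scales inversely with clearance).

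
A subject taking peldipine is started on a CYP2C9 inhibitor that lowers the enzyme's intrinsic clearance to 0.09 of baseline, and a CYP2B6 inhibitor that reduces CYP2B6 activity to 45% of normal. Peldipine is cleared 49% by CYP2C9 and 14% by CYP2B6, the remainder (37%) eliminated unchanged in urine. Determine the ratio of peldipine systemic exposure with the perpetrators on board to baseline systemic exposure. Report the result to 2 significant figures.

The CYP2C9 pathway (49% of clearance) falls to 0.09× activity: 0.49 × 0.09 = 0.0441.
The CYP2B6 pathway (14% of clearance) falls to 0.45× activity: 0.14 × 0.45 = 0.063.
Non-CYP routes (37%) are unchanged.
Relative clearance = 0.0441 + 0.063 + 0.37 = 0.4771.
Because systemic exposure varies inversely with clearance, the combined effect is 1 / 0.4771 = 2.1.

2.1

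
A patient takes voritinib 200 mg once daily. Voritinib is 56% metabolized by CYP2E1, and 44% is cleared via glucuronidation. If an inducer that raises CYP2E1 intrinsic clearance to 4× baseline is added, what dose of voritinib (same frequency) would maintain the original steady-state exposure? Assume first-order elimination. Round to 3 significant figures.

536 mg

The CYP2E1 pathway (56% of clearance) increases to 4× activity: 0.56 × 4 = 2.24.
The remaining 44% of clearance is unaffected.
CL_new/CL_old = 2.24 + 0.44 = 2.68.
Css,avg = (dose rate)/CL, so holding Css fixed requires dose ∝ CL: 200 × 2.68 = 536 mg.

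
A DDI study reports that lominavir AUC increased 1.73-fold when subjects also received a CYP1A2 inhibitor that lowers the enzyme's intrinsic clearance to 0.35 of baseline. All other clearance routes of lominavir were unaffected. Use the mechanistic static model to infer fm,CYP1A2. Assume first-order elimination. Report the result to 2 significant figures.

CL'/CL = 1 / 1.73 = 0.578
0.35·fm + (1 − fm) = 0.578
fm = (0.578 − 1) / (0.35 − 1) = 0.65

0.65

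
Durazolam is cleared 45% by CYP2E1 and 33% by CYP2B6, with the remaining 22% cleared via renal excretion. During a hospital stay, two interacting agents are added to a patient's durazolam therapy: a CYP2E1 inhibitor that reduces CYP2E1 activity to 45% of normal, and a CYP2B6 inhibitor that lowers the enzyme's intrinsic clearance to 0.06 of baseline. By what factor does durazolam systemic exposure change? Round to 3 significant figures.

2.26

The CYP2E1 pathway (45% of clearance) falls to 0.45× activity: 0.45 × 0.45 = 0.2025.
The CYP2B6 pathway (33% of clearance) drops to 0.06× activity: 0.33 × 0.06 = 0.0198.
Non-CYP routes (22%) are unchanged.
Relative clearance = 0.2025 + 0.0198 + 0.22 = 0.4423.
Net systemic exposure ratio = 1 / 0.4423 = 2.26.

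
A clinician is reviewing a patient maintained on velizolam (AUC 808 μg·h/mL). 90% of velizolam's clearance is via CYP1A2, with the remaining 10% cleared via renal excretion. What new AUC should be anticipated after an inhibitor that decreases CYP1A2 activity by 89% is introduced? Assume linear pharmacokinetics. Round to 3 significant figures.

The CYP1A2 pathway (90% of clearance) drops to 0.11× activity: 0.9 × 0.11 = 0.099.
Non-CYP routes (10%) are unchanged.
Relative clearance = 0.099 + 0.1 = 0.199.
With dosing unchanged, AUC scales as 1/CL: 808 / 0.199 = 4.06 × 10³ μg·h/mL.

4.06 × 10³ μg·h/mL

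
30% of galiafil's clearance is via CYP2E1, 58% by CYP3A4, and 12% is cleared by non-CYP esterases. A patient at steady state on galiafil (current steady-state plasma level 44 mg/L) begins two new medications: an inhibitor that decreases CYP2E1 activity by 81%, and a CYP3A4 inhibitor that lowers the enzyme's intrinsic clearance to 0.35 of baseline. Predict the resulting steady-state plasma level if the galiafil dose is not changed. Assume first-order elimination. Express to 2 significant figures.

1.2 × 10² mg/L

CYP2E1: 0.3 × 0.19 = 0.057
CYP3A4: 0.58 × 0.35 = 0.203
Other: 0.12 (unchanged)
New clearance relative to baseline: 0.057 + 0.203 + 0.12 = 0.38.
New steady-state plasma level = 44 / 0.38 = 1.2 × 10² mg/L (concentration scales inversely with clearance).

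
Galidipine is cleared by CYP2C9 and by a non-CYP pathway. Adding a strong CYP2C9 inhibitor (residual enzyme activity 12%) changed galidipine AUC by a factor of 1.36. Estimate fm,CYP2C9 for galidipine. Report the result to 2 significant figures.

CL'/CL = 1 / 1.36 = 0.7353
0.12·fm + (1 − fm) = 0.7353
fm = (0.7353 − 1) / (0.12 − 1) = 0.30

0.30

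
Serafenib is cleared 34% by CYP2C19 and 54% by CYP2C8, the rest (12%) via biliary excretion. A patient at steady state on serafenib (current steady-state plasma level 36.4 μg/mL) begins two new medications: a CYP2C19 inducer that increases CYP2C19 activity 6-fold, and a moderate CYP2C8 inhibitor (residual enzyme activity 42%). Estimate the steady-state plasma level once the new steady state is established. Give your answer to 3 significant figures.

15.3 μg/mL

The CYP2C19 pathway (34% of clearance) is boosted to 6× activity: 0.34 × 6 = 2.04.
The CYP2C8 pathway (54% of clearance) is reduced to 0.42× activity: 0.54 × 0.42 = 0.2268.
The remaining 12% of clearance is unaffected.
New clearance relative to baseline: 2.04 + 0.2268 + 0.12 = 2.3868.
New steady-state plasma level = 36.4 / 2.3868 = 15.3 μg/mL (concentration scales inversely with clearance).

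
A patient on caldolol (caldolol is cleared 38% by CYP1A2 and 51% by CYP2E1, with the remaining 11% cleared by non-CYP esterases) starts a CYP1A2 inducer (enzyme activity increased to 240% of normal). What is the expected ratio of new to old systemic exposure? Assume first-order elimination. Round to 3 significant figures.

0.653

The CYP1A2 pathway (38% of clearance) rises to 2.4× activity: 0.38 × 2.4 = 0.912.
CYP2E1 (51%) and the residual 11% are unaffected.
CL_new/CL_old = 0.912 + 0.51 + 0.11 = 1.532.
Since systemic exposure ∝ 1/CL, the ratio is 1 / 1.532 = 0.653.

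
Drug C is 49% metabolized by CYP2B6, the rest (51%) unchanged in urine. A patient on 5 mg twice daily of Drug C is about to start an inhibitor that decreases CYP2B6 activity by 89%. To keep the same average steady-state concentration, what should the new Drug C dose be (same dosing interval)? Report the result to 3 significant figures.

The CYP2B6 pathway (49% of clearance) drops to 0.11× activity: 0.49 × 0.11 = 0.0539.
The remaining 51% of clearance is unaffected.
CL_new/CL_old = 0.0539 + 0.51 = 0.5639.
To maintain the same steady-state level, dose must scale with clearance: new dose = 5 × 0.5639 = 2.82 mg.

2.82 mg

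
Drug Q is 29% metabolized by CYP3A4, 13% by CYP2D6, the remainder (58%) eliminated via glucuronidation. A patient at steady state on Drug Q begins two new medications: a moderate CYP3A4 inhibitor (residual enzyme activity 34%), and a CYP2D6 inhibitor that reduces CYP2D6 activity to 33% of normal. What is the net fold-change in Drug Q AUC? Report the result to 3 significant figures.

The CYP3A4 pathway (29% of clearance) drops to 0.34× activity: 0.29 × 0.34 = 0.0986.
The CYP2D6 pathway (13% of clearance) falls to 0.33× activity: 0.13 × 0.33 = 0.0429.
The remaining 58% of clearance is unaffected.
New clearance relative to baseline: 0.0986 + 0.0429 + 0.58 = 0.7215.
AUC ∝ 1/CL: fold-change = 1 / 0.7215 = 1.39.

1.39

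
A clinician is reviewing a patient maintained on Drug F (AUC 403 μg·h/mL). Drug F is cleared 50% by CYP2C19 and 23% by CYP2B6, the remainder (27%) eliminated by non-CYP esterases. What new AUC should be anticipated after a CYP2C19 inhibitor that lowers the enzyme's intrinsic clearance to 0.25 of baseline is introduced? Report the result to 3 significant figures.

645 μg·h/mL

CYP2C19: 0.5 × 0.25 = 0.125
CYP2B6: 0.23 (unchanged)
Other: 0.27 (unchanged)
New clearance relative to baseline: 0.125 + 0.23 + 0.27 = 0.625.
With dosing unchanged, AUC scales as 1/CL: 403 / 0.625 = 645 μg·h/mL.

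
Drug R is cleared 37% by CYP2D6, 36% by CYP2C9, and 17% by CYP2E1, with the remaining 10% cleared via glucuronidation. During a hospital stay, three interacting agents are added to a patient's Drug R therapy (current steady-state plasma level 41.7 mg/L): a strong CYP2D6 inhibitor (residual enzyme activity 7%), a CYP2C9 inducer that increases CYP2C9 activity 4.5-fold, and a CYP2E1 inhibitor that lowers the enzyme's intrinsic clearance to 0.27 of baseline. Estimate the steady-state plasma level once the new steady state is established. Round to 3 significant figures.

The CYP2D6 pathway (37% of clearance) is reduced to 0.07× activity: 0.37 × 0.07 = 0.0259.
The CYP2C9 pathway (36% of clearance) is boosted to 4.5× activity: 0.36 × 4.5 = 1.62.
The CYP2E1 pathway (17% of clearance) drops to 0.27× activity: 0.17 × 0.27 = 0.0459.
Non-CYP routes (10%) are unchanged.
Relative clearance = 0.0259 + 1.62 + 0.0459 + 0.1 = 1.7918.
Dividing the baseline by the relative clearance: 41.7 / 1.7918 = 23.3 mg/L.

23.3 mg/L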